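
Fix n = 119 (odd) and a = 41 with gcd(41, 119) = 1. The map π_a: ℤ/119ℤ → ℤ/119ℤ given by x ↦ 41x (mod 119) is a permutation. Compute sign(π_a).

Trace 64: π^k(64) = [64, 6, 8, 90, 1, 41, 15] for k=0..6.
π_41 has 11 disjoint cycles with lengths [16, 16, 16, 16, 16, 16, 16, 2, 2, 2, 1] on {0,…,118}.
sign(π) = (−1)^{n − #cycles} = (−1)^{119−11} = (−1)^108 = +1.

+1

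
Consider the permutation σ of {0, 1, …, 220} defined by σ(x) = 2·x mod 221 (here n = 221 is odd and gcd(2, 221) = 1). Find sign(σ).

-1

Start at x=2: 2 → 4 → 8 → 16 → 32 → 64 → 128 → … (one orbit).
Cycle type of π: 24×8 + 12 + 8×2 + 1; total 12 cycles.
Σ(ℓ_i−1) = 221−12 = 209; sign = (−1)^209 = -1.
(2|221)_J = -1 (Zolotarev's lemma cross-check).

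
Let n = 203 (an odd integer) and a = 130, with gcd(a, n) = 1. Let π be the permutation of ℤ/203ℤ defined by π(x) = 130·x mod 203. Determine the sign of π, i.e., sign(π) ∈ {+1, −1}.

-1

Trace 151: π^k(151) = [151, 142, 190, 137, 149, 85, 88] for k=0..6.
π_130 has 6 disjoint cycles with lengths [84, 84, 28, 3, 3, 1] on {0,…,202}.
With 6 cycles on 203 points, sign = (−1)^{203−6} = -1.
Zolotarev: (130|203) = -1, matching the cycle-count sign.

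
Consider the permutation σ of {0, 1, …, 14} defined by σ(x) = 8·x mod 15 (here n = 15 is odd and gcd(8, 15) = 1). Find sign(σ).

Start at x=1: 1 → 8 → 4 → 2 → 1 (one orbit).
Cycle lengths of π_8 on ℤ/15ℤ: [4, 4, 4, 2, 1]; 5 cycles in total.
n − c = 15 − 5 = 10; sign = (−1)^10 = +1.

+1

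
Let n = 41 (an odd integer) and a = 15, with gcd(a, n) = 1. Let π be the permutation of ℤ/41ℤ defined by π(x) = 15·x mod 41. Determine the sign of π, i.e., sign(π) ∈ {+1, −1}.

-1

Start at x=18: 18 → 24 → 32 → 29 → 25 → 6 → 8 → … (one orbit).
Cycle lengths of π_15 on ℤ/41ℤ: [40, 1]; 2 cycles in total.
41 − 2 = 39 transpositions; sign(π) = (−1)^39 = -1.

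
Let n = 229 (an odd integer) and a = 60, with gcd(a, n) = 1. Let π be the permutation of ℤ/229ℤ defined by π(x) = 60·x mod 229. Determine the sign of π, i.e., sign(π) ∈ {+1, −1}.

+1

Start at x=53: 53 → 203 → 43 → 61 → 225 → 218 → 27 → … (one orbit).
Cycle type of π: 19×12 + 1; total 13 cycles.
13 cycles on 229: each ℓ→(−1)^(ℓ−1), product (−1)^216 = +1.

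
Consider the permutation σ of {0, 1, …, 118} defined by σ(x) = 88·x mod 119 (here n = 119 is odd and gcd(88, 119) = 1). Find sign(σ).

Start at x=15: 15 → 11 → 16 → 99 → 25 → 58 → 106 → … (one orbit).
π_88 has 6 disjoint cycles with lengths [48, 48, 16, 3, 3, 1] on {0,…,118}.
n − c = 119 − 6 = 113; sign = (−1)^113 = -1.

-1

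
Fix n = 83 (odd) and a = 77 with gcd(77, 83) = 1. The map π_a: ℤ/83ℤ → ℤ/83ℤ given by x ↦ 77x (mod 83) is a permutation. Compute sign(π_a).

Orbit of 68 under x↦77x: [68, 7, 41, 3, 65, 25, 16]… (length divides ord_83(77)).
π_77 has 3 disjoint cycles with lengths [41, 41, 1] on {0,…,82}.
sign(π) = (−1)^{n − #cycles} = (−1)^{83−3} = (−1)^80 = +1.
Check: (77/83) = +1 by Zolotarev.

+1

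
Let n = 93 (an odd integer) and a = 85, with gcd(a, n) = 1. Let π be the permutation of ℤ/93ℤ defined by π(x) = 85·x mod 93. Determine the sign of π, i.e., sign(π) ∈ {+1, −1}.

-1

Start at x=70: 70 → 91 → 16 → 58 → 1 → 85 → 64 → … (one orbit).
π_85 has 12 disjoint cycles with lengths [10, 10, 10, 10, 10, 10, 10, 10, 10, 1, 1, 1] on {0,…,92}.
n − c = 93 − 12 = 81; sign = (−1)^81 = -1.
Zolotarev: (85|93) = -1, matching the cycle-count sign.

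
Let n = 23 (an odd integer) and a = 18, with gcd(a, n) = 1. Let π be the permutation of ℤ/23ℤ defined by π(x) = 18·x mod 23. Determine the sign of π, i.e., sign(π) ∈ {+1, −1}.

+1

Start at x=16: 16 → 12 → 9 → 1 → 18 → 2 → 13 → … (one orbit).
Decompose π into cycles: lengths [11, 11, 1] (3 cycles, including the fixed point 0).
Σ(ℓ_i−1) = 23−3 = 20; sign = (−1)^20 = +1.
(18|23)_J = +1 (Zolotarev's lemma cross-check).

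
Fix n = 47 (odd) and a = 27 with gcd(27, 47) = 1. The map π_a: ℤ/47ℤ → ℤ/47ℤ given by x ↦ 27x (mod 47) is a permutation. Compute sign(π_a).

+1

Trace 32: π^k(32) = [32, 18, 16, 9, 8, 28, 4] for k=0..6.
Cycle type of π: 23×2 + 1; total 3 cycles.
n − c = 47 − 3 = 44; sign = (−1)^44 = +1.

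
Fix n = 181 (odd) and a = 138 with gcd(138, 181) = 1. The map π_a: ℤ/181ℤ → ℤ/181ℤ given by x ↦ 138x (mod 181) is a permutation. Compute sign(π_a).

+1

Start at x=108: 108 → 62 → 49 → 65 → 101 → 1 → 138 → … (one orbit).
π_138 has 11 disjoint cycles with lengths [18, 18, 18, 18, 18, 18, 18, 18, 18, 18, 1] on {0,…,180}.
sign(π) = (−1)^{n − #cycles} = (−1)^{181−11} = (−1)^170 = +1.
Via Zolotarev, sign(π_{138}) = (138|181) = +1.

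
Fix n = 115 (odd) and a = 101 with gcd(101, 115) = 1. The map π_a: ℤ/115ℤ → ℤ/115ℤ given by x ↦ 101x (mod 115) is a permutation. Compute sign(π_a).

Trace 81: π^k(81) = [81, 16, 6, 31, 26, 96, 36] for k=0..6.
The orbit structure of x ↦ 101x mod 115: 15 orbits of sizes [11, 11, 11, 11, 11, 11, 11, 11, 11, 11, 1, 1, 1, 1, 1].
sign(π) = (−1)^{n − #cycles} = (−1)^{115−15} = (−1)^100 = +1.
The Jacobi symbol (101|115) = +1 (Zolotarev) agrees.

+1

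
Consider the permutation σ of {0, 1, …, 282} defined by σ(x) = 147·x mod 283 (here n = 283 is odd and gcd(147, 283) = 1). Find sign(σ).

-1

Trace 275: π^k(275) = [275, 239, 41, 84, 179, 277, 250] for k=0..6.
Cycle type of π: 282 + 1; total 2 cycles.
Σ(ℓ_i−1) = 283−2 = 281; sign = (−1)^281 = -1.
Zolotarev: (147|283) = -1, matching the cycle-count sign.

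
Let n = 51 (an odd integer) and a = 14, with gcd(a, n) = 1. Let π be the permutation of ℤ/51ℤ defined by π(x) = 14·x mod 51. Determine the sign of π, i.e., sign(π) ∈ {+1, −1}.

+1

Orbit of 29 under x↦14x: [29, 49, 23, 16, 20, 25, 44]… (length divides ord_51(14)).
5 cycles of lengths [16, 16, 16, 2, 1].
5 cycles on 51: each ℓ→(−1)^(ℓ−1), product (−1)^46 = +1.
(14|51)_J = +1 (Zolotarev's lemma cross-check).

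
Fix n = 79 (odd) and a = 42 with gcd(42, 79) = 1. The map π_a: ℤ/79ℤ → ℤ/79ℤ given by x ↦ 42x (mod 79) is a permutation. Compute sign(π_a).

Start at x=38: 38 → 16 → 40 → 21 → 13 → 72 → 22 → … (one orbit).
Cycle type of π: 39×2 + 1; total 3 cycles.
3 cycles on 79: each ℓ→(−1)^(ℓ−1), product (−1)^76 = +1.

+1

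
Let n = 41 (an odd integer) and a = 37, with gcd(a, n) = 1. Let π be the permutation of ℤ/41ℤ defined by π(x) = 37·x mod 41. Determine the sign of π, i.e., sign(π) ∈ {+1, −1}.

Orbit of 16 under x↦37x: [16, 18, 10, 1, 37]… (length divides ord_41(37)).
π_37 has 9 disjoint cycles with lengths [5, 5, 5, 5, 5, 5, 5, 5, 1] on {0,…,40}.
9 cycles on 41: each ℓ→(−1)^(ℓ−1), product (−1)^32 = +1.
(37|41)_J = +1 (Zolotarev's lemma cross-check).

+1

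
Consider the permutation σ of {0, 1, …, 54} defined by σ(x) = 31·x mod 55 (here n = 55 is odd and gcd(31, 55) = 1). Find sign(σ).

Start at x=31: 31 → 26 → 36 → 16 → 1 → 31 (one orbit).
Cycle type of π: 5×10 + 1×5; total 15 cycles.
sign(π) = (−1)^{n − #cycles} = (−1)^{55−15} = (−1)^40 = +1.

+1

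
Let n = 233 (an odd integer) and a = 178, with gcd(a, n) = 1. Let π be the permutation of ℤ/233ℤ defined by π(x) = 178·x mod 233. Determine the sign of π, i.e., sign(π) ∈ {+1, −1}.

+1

Start at x=102: 102 → 215 → 58 → 72 → 1 → 178 → 229 → … (one orbit).
Cycle type of π: 116×2 + 1; total 3 cycles.
Σ(ℓ_i−1) = 233−3 = 230; sign = (−1)^230 = +1.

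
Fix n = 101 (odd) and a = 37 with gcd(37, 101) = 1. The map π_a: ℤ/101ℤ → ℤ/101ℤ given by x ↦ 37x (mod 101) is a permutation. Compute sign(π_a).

Start at x=52: 52 → 5 → 84 → 78 → 58 → 25 → 16 → … (one orbit).
π_37 has 5 disjoint cycles with lengths [25, 25, 25, 25, 1] on {0,…,100}.
Σ(ℓ_i−1) = 101−5 = 96; sign = (−1)^96 = +1.
Check: (37/101) = +1 by Zolotarev.

+1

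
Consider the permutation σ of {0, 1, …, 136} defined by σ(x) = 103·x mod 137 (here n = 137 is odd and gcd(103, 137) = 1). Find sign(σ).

+1

Trace 72: π^k(72) = [72, 18, 73, 121, 133, 136, 34] for k=0..6.
5 cycles of lengths [34, 34, 34, 34, 1].
n − c = 137 − 5 = 132; sign = (−1)^132 = +1.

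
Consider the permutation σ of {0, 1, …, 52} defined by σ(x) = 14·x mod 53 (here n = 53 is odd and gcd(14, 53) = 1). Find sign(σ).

Trace 32: π^k(32) = [32, 24, 18, 40, 30, 49, 50] for k=0..6.
Cycle type of π: 52 + 1; total 2 cycles.
sign(π) = (−1)^{n − #cycles} = (−1)^{53−2} = (−1)^51 = -1.

-1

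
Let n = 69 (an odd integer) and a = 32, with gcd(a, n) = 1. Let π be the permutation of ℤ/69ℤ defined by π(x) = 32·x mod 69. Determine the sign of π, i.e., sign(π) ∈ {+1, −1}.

-1

Trace 31: π^k(31) = [31, 26, 4, 59, 25, 41, 1] for k=0..6.
Cycle lengths of π_32 on ℤ/69ℤ: [22, 22, 11, 11, 2, 1]; 6 cycles in total.
With 6 cycles on 69 points, sign = (−1)^{69−6} = -1.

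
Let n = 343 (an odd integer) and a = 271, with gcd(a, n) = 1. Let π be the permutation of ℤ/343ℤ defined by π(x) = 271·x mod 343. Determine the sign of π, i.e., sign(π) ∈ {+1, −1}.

-1

Start at x=37: 37 → 80 → 71 → 33 → 25 → 258 → 289 → … (one orbit).
Cycle type of π: 294 + 42 + 6 + 1; total 4 cycles.
4 cycles on 343: each ℓ→(−1)^(ℓ−1), product (−1)^339 = -1.
(271|343)_J = -1 (Zolotarev's lemma cross-check).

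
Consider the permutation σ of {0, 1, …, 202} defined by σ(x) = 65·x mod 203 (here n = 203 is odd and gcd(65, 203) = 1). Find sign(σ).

Start at x=74: 74 → 141 → 30 → 123 → 78 → 198 → 81 → … (one orbit).
Cycle lengths of π_65 on ℤ/203ℤ: [21, 21, 21, 21, 21, 21, 21, 21, 7, 7, 7, 7, 3, 3, 1]; 15 cycles in total.
15 cycles on 203: each ℓ→(−1)^(ℓ−1), product (−1)^188 = +1.
Check: (65/203) = +1 by Zolotarev.

+1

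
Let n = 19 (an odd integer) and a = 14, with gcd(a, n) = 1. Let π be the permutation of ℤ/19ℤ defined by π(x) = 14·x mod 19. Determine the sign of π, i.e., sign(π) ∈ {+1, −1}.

-1

Orbit of 16 under x↦14x: [16, 15, 1, 14, 6, 8, 17]… (length divides ord_19(14)).
2 cycles of lengths [18, 1].
n − c = 19 − 2 = 17; sign = (−1)^17 = -1.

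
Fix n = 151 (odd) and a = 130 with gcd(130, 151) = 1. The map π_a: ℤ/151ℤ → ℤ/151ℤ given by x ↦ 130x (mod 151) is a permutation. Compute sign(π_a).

-1

Trace 75: π^k(75) = [75, 86, 6, 25, 79, 2, 109] for k=0..6.
Cycle lengths of π_130 on ℤ/151ℤ: [150, 1]; 2 cycles in total.
Σ(ℓ_i−1) = 151−2 = 149; sign = (−1)^149 = -1.
Zolotarev: (130|151) = -1, matching the cycle-count sign.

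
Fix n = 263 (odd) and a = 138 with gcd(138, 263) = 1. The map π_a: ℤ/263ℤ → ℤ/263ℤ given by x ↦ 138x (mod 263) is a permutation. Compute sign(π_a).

+1

Orbit of 72 under x↦138x: [72, 205, 149, 48, 49, 187, 32]… (length divides ord_263(138)).
π_138 has 3 disjoint cycles with lengths [131, 131, 1] on {0,…,262}.
Σ(ℓ_i−1) = 263−3 = 260; sign = (−1)^260 = +1.
Check: (138/263) = +1 by Zolotarev.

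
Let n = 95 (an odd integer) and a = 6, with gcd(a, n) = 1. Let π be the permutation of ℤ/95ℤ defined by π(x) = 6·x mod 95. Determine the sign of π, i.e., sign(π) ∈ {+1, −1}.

+1

Start at x=26: 26 → 61 → 81 → 11 → 66 → 16 → 1 → … (one orbit).
The orbit structure of x ↦ 6x mod 95: 15 orbits of sizes [9, 9, 9, 9, 9, 9, 9, 9, 9, 9, 1, 1, 1, 1, 1].
Σ(ℓ_i−1) = 95−15 = 80; sign = (−1)^80 = +1.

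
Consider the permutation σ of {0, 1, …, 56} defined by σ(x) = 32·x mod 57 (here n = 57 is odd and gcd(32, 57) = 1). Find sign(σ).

Orbit of 41 under x↦32x: [41, 1, 32, 55, 50, 4, 14]… (length divides ord_57(32)).
Cycle type of π: 18×3 + 2 + 1; total 5 cycles.
sign(π) = (−1)^{n − #cycles} = (−1)^{57−5} = (−1)^52 = +1.
The Jacobi symbol (32|57) = +1 (Zolotarev) agrees.

+1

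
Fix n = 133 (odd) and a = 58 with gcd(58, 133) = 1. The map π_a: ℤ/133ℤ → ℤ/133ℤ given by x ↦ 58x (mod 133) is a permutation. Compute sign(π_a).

Trace 39: π^k(39) = [39, 1, 58] for k=0..2.
The orbit structure of x ↦ 58x mod 133: 57 orbits of sizes [3, 3, 3, 3, 3, 3, 3, 3, 3, 3, 3, 3, 3, 3, 3, 3, 3, 3, 3, 3, 3, 3, 3, 3, 3, 3, 3, 3, 3, 3, 3, 3, 3, 3, 3, 3, 3, 3, 1, 1, 1, 1, 1, 1, 1, 1, 1, 1, 1, 1, 1, 1, 1, 1, 1, 1, 1].
sign(π) = (−1)^{n − #cycles} = (−1)^{133−57} = (−1)^76 = +1.
(58|133)_J = +1 (Zolotarev's lemma cross-check).

+1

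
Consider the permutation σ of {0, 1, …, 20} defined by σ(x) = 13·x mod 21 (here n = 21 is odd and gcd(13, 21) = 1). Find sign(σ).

-1

Start at x=13: 13 → 1 → 13 (one orbit).
The orbit structure of x ↦ 13x mod 21: 12 orbits of sizes [2, 2, 2, 2, 2, 2, 2, 2, 2, 1, 1, 1].
With 12 cycles on 21 points, sign = (−1)^{21−12} = -1.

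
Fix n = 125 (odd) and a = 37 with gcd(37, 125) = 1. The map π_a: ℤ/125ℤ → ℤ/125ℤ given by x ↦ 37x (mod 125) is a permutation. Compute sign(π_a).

-1

Start at x=6: 6 → 97 → 89 → 43 → 91 → 117 → 79 → … (one orbit).
π_37 has 4 disjoint cycles with lengths [100, 20, 4, 1] on {0,…,124}.
sign(π) = (−1)^{n − #cycles} = (−1)^{125−4} = (−1)^121 = -1.
(37|125)_J = -1 (Zolotarev's lemma cross-check).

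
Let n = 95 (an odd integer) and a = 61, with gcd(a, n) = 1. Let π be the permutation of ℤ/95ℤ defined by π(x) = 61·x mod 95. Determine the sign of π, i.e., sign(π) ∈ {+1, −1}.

+1

Orbit of 36 under x↦61x: [36, 11, 6, 81, 1, 61, 16]… (length divides ord_95(61)).
The orbit structure of x ↦ 61x mod 95: 15 orbits of sizes [9, 9, 9, 9, 9, 9, 9, 9, 9, 9, 1, 1, 1, 1, 1].
Σ(ℓ_i−1) = 95−15 = 80; sign = (−1)^80 = +1.
(61|95)_J = +1 (Zolotarev's lemma cross-check).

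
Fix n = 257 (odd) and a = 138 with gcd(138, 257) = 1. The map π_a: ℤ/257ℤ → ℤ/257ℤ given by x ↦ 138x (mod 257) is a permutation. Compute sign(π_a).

-1

Orbit of 104 under x↦138x: [104, 217, 134, 245, 143, 202, 120]… (length divides ord_257(138)).
Cycle type of π: 256 + 1; total 2 cycles.
sign(π) = (−1)^{n − #cycles} = (−1)^{257−2} = (−1)^255 = -1.
The Jacobi symbol (138|257) = -1 (Zolotarev) agrees.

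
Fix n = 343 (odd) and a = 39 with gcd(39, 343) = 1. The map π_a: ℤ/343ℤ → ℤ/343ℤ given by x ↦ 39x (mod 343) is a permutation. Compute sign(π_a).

+1

Trace 116: π^k(116) = [116, 65, 134, 81, 72, 64, 95] for k=0..6.
π_39 has 7 disjoint cycles with lengths [147, 147, 21, 21, 3, 3, 1] on {0,…,342}.
Σ(ℓ_i−1) = 343−7 = 336; sign = (−1)^336 = +1.
(39|343)_J = +1 (Zolotarev's lemma cross-check).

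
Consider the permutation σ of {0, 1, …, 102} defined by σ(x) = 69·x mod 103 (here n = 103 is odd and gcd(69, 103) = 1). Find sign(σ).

Trace 76: π^k(76) = [76, 94, 100, 102, 34, 80, 61] for k=0..6.
4 cycles of lengths [34, 34, 34, 1].
With 4 cycles on 103 points, sign = (−1)^{103−4} = -1.
(69|103)_J = -1 (Zolotarev's lemma cross-check).

-1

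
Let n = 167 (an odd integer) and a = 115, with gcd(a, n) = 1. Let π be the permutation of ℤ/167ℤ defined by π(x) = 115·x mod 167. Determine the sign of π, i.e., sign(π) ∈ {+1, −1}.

+1

Start at x=58: 58 → 157 → 19 → 14 → 107 → 114 → 84 → … (one orbit).
Decompose π into cycles: lengths [83, 83, 1] (3 cycles, including the fixed point 0).
sign(π) = (−1)^{n − #cycles} = (−1)^{167−3} = (−1)^164 = +1.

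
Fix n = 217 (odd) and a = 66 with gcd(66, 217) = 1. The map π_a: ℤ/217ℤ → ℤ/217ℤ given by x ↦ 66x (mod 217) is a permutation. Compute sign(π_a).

Start at x=39: 39 → 187 → 190 → 171 → 2 → 132 → 32 → … (one orbit).
14 cycles of lengths [30, 30, 30, 30, 30, 30, 6, 5, 5, 5, 5, 5, 5, 1].
With 14 cycles on 217 points, sign = (−1)^{217−14} = -1.

-1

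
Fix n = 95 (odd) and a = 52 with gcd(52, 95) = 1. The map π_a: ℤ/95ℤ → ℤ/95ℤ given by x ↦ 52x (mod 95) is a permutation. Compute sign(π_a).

+1

Trace 64: π^k(64) = [64, 3, 61, 37, 24, 13, 11] for k=0..6.
Cycle type of π: 36×2 + 18 + 4 + 1; total 5 cycles.
n − c = 95 − 5 = 90; sign = (−1)^90 = +1.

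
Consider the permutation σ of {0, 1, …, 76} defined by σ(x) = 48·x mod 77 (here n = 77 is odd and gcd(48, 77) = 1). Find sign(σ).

Orbit of 20 under x↦48x: [20, 36, 34, 15, 27, 64, 69]… (length divides ord_77(48)).
The orbit structure of x ↦ 48x mod 77: 12 orbits of sizes [10, 10, 10, 10, 10, 10, 5, 5, 2, 2, 2, 1].
With 12 cycles on 77 points, sign = (−1)^{77−12} = -1.
Check: (48/77) = -1 by Zolotarev.

-1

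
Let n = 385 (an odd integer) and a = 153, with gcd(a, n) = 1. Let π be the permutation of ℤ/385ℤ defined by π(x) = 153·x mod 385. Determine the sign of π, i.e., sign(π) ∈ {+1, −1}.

Orbit of 1 under x↦153x: [1, 153, 309, 307]… (length divides ord_385(153)).
π_153 has 116 disjoint cycles with lengths [4, 4, 4, 4, 4, 4, 4, 4, 4, 4, 4, 4, 4, 4, 4, 4, 4, 4, 4, 4, 4, 4, 4, 4, 4, 4, 4, 4, 4, 4, 4, 4, 4, 4, 4, 4, 4, 4, 4, 4, 4, 4, 4, 4, 4, 4, 4, 4, 4, 4, 4, 4, 4, 4, 4, 4, 4, 4, 4, 4, 4, 4, 4, 4, 4, 4, 4, 4, 4, 4, 4, 4, 4, 4, 4, 4, 4, 2, 2, 2, 2, 2, 2, 2, 2, 2, 2, 2, 2, 2, 2, 2, 2, 2, 2, 2, 2, 2, 2, 2, 2, 2, 2, 2, 2, 2, 2, 2, 2, 2, 2, 2, 2, 2, 2, 1] on {0,…,384}.
With 116 cycles on 385 points, sign = (−1)^{385−116} = -1.
(153|385)_J = -1 (Zolotarev's lemma cross-check).

-1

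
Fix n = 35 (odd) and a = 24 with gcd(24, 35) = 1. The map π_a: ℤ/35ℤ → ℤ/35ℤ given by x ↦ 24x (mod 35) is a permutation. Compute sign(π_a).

-1

Start at x=34: 34 → 11 → 19 → 1 → 24 → 16 → 34 (one orbit).
Cycle type of π: 6×5 + 2×2 + 1; total 8 cycles.
sign(π) = (−1)^{n − #cycles} = (−1)^{35−8} = (−1)^27 = -1.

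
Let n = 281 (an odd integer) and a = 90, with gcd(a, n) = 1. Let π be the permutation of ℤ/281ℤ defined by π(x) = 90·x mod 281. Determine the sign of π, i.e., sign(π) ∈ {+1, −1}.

Trace 1: π^k(1) = [1, 90, 232, 86, 153] for k=0..4.
Decompose π into cycles: lengths [5, 5, 5, 5, 5, 5, 5, 5, 5, 5, 5, 5, 5, 5, 5, 5, 5, 5, 5, 5, 5, 5, 5, 5, 5, 5, 5, 5, 5, 5, 5, 5, 5, 5, 5, 5, 5, 5, 5, 5, 5, 5, 5, 5, 5, 5, 5, 5, 5, 5, 5, 5, 5, 5, 5, 5, 1] (57 cycles, including the fixed point 0).
sign(π) = (−1)^{n − #cycles} = (−1)^{281−57} = (−1)^224 = +1.
Via Zolotarev, sign(π_{90}) = (90|281) = +1.

+1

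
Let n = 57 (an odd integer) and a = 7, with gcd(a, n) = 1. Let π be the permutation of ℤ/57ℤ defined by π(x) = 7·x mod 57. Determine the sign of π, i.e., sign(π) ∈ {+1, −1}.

+1

Orbit of 1 under x↦7x: [1, 7, 49]… (length divides ord_57(7)).
Cycle type of π: 3×18 + 1×3; total 21 cycles.
sign(π) = (−1)^{n − #cycles} = (−1)^{57−21} = (−1)^36 = +1.
Via Zolotarev, sign(π_{7}) = (7|57) = +1.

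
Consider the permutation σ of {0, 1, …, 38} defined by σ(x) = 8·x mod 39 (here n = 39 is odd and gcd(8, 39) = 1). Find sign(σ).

Start at x=5: 5 → 1 → 8 → 25 → 5 (one orbit).
π_8 has 11 disjoint cycles with lengths [4, 4, 4, 4, 4, 4, 4, 4, 4, 2, 1] on {0,…,38}.
11 cycles on 39: each ℓ→(−1)^(ℓ−1), product (−1)^28 = +1.
Zolotarev: (8|39) = +1, matching the cycle-count sign.

+1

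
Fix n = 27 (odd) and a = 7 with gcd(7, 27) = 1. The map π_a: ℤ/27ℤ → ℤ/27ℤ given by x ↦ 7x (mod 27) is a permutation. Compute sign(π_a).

+1

Trace 25: π^k(25) = [25, 13, 10, 16, 4, 1, 7] for k=0..6.
The orbit structure of x ↦ 7x mod 27: 7 orbits of sizes [9, 9, 3, 3, 1, 1, 1].
27 − 7 = 20 transpositions; sign(π) = (−1)^20 = +1.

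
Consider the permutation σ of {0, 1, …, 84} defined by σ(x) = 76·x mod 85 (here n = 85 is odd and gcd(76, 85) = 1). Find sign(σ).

+1

Trace 81: π^k(81) = [81, 36, 16, 26, 21, 66, 1] for k=0..6.
Cycle lengths of π_76 on ℤ/85ℤ: [8, 8, 8, 8, 8, 8, 8, 8, 8, 8, 1, 1, 1, 1, 1]; 15 cycles in total.
15 cycles on 85: each ℓ→(−1)^(ℓ−1), product (−1)^70 = +1.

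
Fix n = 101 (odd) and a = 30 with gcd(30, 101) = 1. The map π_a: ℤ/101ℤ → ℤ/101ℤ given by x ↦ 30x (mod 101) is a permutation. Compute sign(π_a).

+1

Trace 84: π^k(84) = [84, 96, 52, 45, 37, 100, 71] for k=0..6.
3 cycles of lengths [50, 50, 1].
With 3 cycles on 101 points, sign = (−1)^{101−3} = +1.
Via Zolotarev, sign(π_{30}) = (30|101) = +1.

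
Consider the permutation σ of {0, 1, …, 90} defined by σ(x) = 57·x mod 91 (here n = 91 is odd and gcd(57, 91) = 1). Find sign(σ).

Orbit of 8 under x↦57x: [8, 1, 57, 64]… (length divides ord_91(57)).
Cycle type of π: 4×21 + 1×7; total 28 cycles.
28 cycles on 91: each ℓ→(−1)^(ℓ−1), product (−1)^63 = -1.
Zolotarev: (57|91) = -1, matching the cycle-count sign.

-1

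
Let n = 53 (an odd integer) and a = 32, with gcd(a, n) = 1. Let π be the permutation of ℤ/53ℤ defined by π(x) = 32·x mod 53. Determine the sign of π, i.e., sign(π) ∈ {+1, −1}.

Orbit of 22 under x↦32x: [22, 15, 3, 43, 51, 42, 19]… (length divides ord_53(32)).
Cycle lengths of π_32 on ℤ/53ℤ: [52, 1]; 2 cycles in total.
With 2 cycles on 53 points, sign = (−1)^{53−2} = -1.
Check: (32/53) = -1 by Zolotarev.

-1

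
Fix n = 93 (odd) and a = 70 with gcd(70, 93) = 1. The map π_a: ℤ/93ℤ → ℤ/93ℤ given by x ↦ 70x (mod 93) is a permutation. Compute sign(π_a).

+1

Trace 70: π^k(70) = [70, 64, 16, 4, 1] for k=0..4.
21 cycles of lengths [5, 5, 5, 5, 5, 5, 5, 5, 5, 5, 5, 5, 5, 5, 5, 5, 5, 5, 1, 1, 1].
sign(π) = (−1)^{n − #cycles} = (−1)^{93−21} = (−1)^72 = +1.
(70|93)_J = +1 (Zolotarev's lemma cross-check).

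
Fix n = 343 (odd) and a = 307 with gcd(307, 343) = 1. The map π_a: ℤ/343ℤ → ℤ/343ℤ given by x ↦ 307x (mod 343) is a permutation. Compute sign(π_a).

-1

Start at x=225: 225 → 132 → 50 → 258 → 316 → 286 → 337 → … (one orbit).
10 cycles of lengths [98, 98, 98, 14, 14, 14, 2, 2, 2, 1].
343 − 10 = 333 transpositions; sign(π) = (−1)^333 = -1.
(307|343)_J = -1 (Zolotarev's lemma cross-check).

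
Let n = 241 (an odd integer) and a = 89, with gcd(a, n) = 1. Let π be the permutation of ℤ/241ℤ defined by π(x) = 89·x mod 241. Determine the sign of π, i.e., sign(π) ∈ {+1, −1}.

-1

Start at x=121: 121 → 165 → 225 → 22 → 30 → 19 → 4 → … (one orbit).
π_89 has 6 disjoint cycles with lengths [48, 48, 48, 48, 48, 1] on {0,…,240}.
241 − 6 = 235 transpositions; sign(π) = (−1)^235 = -1.
Check: (89/241) = -1 by Zolotarev.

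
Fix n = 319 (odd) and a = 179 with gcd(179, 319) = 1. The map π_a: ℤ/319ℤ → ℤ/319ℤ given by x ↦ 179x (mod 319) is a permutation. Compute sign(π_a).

+1

Start at x=71: 71 → 268 → 122 → 146 → 295 → 170 → 125 → … (one orbit).
Decompose π into cycles: lengths [70, 70, 70, 70, 14, 14, 5, 5, 1] (9 cycles, including the fixed point 0).
319 − 9 = 310 transpositions; sign(π) = (−1)^310 = +1.
Check: (179/319) = +1 by Zolotarev.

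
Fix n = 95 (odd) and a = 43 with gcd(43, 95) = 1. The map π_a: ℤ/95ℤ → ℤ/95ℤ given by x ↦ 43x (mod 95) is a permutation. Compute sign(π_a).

-1

Trace 92: π^k(92) = [92, 61, 58, 24, 82, 11, 93] for k=0..6.
The orbit structure of x ↦ 43x mod 95: 6 orbits of sizes [36, 36, 9, 9, 4, 1].
6 cycles on 95: each ℓ→(−1)^(ℓ−1), product (−1)^89 = -1.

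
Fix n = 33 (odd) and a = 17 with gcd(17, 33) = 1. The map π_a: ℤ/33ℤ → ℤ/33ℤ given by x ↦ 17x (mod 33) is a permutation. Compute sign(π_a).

+1

Trace 16: π^k(16) = [16, 8, 4, 2, 1, 17, 25] for k=0..6.
Cycle lengths of π_17 on ℤ/33ℤ: [10, 10, 10, 2, 1]; 5 cycles in total.
sign(π) = (−1)^{n − #cycles} = (−1)^{33−5} = (−1)^28 = +1.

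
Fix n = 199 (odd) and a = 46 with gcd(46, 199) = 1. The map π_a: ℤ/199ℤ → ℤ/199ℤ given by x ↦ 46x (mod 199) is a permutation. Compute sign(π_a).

Orbit of 65 under x↦46x: [65, 5, 31, 33, 125, 178, 29]… (length divides ord_199(46)).
The orbit structure of x ↦ 46x mod 199: 3 orbits of sizes [99, 99, 1].
sign(π) = (−1)^{n − #cycles} = (−1)^{199−3} = (−1)^196 = +1.
Via Zolotarev, sign(π_{46}) = (46|199) = +1.

+1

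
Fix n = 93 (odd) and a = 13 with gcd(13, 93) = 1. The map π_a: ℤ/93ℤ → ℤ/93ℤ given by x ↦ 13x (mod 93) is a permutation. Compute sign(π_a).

-1

Orbit of 91 under x↦13x: [91, 67, 34, 70, 73, 19, 61]… (length divides ord_93(13)).
The orbit structure of x ↦ 13x mod 93: 6 orbits of sizes [30, 30, 30, 1, 1, 1].
n − c = 93 − 6 = 87; sign = (−1)^87 = -1.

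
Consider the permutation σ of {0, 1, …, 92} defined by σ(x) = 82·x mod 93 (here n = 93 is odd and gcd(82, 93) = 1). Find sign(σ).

Start at x=28: 28 → 64 → 40 → 25 → 4 → 49 → 19 → … (one orbit).
Cycle type of π: 15×6 + 1×3; total 9 cycles.
n − c = 93 − 9 = 84; sign = (−1)^84 = +1.
Via Zolotarev, sign(π_{82}) = (82|93) = +1.

+1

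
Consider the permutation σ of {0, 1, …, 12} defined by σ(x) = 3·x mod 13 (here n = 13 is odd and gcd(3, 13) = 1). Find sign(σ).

+1

Start at x=3: 3 → 9 → 1 → 3 (one orbit).
Cycle lengths of π_3 on ℤ/13ℤ: [3, 3, 3, 3, 1]; 5 cycles in total.
13 − 5 = 8 transpositions; sign(π) = (−1)^8 = +1.
Via Zolotarev, sign(π_{3}) = (3|13) = +1.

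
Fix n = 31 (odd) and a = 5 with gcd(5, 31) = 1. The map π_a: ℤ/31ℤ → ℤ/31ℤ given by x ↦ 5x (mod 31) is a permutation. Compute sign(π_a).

Orbit of 1 under x↦5x: [1, 5, 25]… (length divides ord_31(5)).
11 cycles of lengths [3, 3, 3, 3, 3, 3, 3, 3, 3, 3, 1].
31 − 11 = 20 transpositions; sign(π) = (−1)^20 = +1.

+1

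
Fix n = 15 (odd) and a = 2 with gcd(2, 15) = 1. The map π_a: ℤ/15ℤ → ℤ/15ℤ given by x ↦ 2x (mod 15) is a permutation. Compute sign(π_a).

Orbit of 1 under x↦2x: [1, 2, 4, 8]… (length divides ord_15(2)).
5 cycles of lengths [4, 4, 4, 2, 1].
Σ(ℓ_i−1) = 15−5 = 10; sign = (−1)^10 = +1.

+1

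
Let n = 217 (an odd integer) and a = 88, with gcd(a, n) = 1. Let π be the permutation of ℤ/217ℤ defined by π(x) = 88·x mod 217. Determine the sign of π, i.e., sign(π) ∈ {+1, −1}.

-1

Trace 37: π^k(37) = [37, 1, 88, 149, 92, 67] for k=0..5.
The orbit structure of x ↦ 88x mod 217: 38 orbits of sizes [6, 6, 6, 6, 6, 6, 6, 6, 6, 6, 6, 6, 6, 6, 6, 6, 6, 6, 6, 6, 6, 6, 6, 6, 6, 6, 6, 6, 6, 6, 6, 6, 6, 6, 6, 3, 3, 1].
217 − 38 = 179 transpositions; sign(π) = (−1)^179 = -1.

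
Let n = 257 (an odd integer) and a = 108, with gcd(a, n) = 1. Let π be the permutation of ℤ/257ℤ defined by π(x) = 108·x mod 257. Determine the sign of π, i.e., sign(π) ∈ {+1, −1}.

Trace 8: π^k(8) = [8, 93, 21, 212, 23, 171, 221] for k=0..6.
2 cycles of lengths [256, 1].
n − c = 257 − 2 = 255; sign = (−1)^255 = -1.
Via Zolotarev, sign(π_{108}) = (108|257) = -1.

-1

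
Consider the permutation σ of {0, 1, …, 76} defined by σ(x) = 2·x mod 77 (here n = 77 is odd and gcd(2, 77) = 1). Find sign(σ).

Start at x=4: 4 → 8 → 16 → 32 → 64 → 51 → 25 → … (one orbit).
Decompose π into cycles: lengths [30, 30, 10, 3, 3, 1] (6 cycles, including the fixed point 0).
Σ(ℓ_i−1) = 77−6 = 71; sign = (−1)^71 = -1.
Check: (2/77) = -1 by Zolotarev.

-1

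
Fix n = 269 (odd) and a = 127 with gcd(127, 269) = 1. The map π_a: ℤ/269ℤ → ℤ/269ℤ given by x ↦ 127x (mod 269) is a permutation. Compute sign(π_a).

+1

Trace 117: π^k(117) = [117, 64, 58, 103, 169, 212, 24] for k=0..6.
Decompose π into cycles: lengths [134, 134, 1] (3 cycles, including the fixed point 0).
269 − 3 = 266 transpositions; sign(π) = (−1)^266 = +1.
Via Zolotarev, sign(π_{127}) = (127|269) = +1.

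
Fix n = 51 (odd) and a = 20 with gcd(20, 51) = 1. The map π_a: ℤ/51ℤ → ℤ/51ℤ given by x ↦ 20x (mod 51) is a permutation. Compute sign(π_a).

+1

Start at x=16: 16 → 14 → 25 → 41 → 4 → 29 → 19 → … (one orbit).
Decompose π into cycles: lengths [16, 16, 16, 2, 1] (5 cycles, including the fixed point 0).
sign(π) = (−1)^{n − #cycles} = (−1)^{51−5} = (−1)^46 = +1.
(20|51)_J = +1 (Zolotarev's lemma cross-check).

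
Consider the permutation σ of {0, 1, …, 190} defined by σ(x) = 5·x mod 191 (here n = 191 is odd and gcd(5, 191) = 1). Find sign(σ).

Start at x=160: 160 → 36 → 180 → 136 → 107 → 153 → 1 → … (one orbit).
Cycle lengths of π_5 on ℤ/191ℤ: [19, 19, 19, 19, 19, 19, 19, 19, 19, 19, 1]; 11 cycles in total.
Σ(ℓ_i−1) = 191−11 = 180; sign = (−1)^180 = +1.
Zolotarev: (5|191) = +1, matching the cycle-count sign.

+1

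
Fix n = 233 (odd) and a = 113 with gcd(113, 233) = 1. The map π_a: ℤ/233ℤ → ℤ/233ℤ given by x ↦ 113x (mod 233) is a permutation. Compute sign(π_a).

+1

Start at x=25: 25 → 29 → 15 → 64 → 9 → 85 → 52 → … (one orbit).
Cycle lengths of π_113 on ℤ/233ℤ: [116, 116, 1]; 3 cycles in total.
233 − 3 = 230 transpositions; sign(π) = (−1)^230 = +1.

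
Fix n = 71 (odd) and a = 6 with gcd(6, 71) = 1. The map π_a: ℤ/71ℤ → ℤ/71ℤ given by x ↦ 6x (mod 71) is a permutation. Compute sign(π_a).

Orbit of 16 under x↦6x: [16, 25, 8, 48, 4, 24, 2]… (length divides ord_71(6)).
Cycle lengths of π_6 on ℤ/71ℤ: [35, 35, 1]; 3 cycles in total.
3 cycles on 71: each ℓ→(−1)^(ℓ−1), product (−1)^68 = +1.

+1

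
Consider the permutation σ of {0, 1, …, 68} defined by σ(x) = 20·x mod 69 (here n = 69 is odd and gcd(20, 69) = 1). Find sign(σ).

Trace 31: π^k(31) = [31, 68, 49, 14, 4, 11, 13] for k=0..6.
Cycle lengths of π_20 on ℤ/69ℤ: [22, 22, 22, 2, 1]; 5 cycles in total.
sign(π) = (−1)^{n − #cycles} = (−1)^{69−5} = (−1)^64 = +1.

+1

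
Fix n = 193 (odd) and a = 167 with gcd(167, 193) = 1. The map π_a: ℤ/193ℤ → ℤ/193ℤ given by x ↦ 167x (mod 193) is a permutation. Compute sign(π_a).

Orbit of 192 under x↦167x: [192, 26, 96, 13, 48, 103, 24]… (length divides ord_193(167)).
2 cycles of lengths [192, 1].
With 2 cycles on 193 points, sign = (−1)^{193−2} = -1.

-1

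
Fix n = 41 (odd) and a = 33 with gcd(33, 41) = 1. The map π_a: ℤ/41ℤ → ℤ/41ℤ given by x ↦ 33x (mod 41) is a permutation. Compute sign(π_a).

Orbit of 9 under x↦33x: [9, 10, 2, 25, 5, 1, 33]… (length divides ord_41(33)).
3 cycles of lengths [20, 20, 1].
With 3 cycles on 41 points, sign = (−1)^{41−3} = +1.

+1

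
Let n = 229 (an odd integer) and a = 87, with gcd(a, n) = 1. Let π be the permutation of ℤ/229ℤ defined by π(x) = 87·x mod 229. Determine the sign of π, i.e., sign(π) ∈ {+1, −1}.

Trace 70: π^k(70) = [70, 136, 153, 29, 4, 119, 48] for k=0..6.
Cycle type of π: 228 + 1; total 2 cycles.
With 2 cycles on 229 points, sign = (−1)^{229−2} = -1.
(87|229)_J = -1 (Zolotarev's lemma cross-check).

-1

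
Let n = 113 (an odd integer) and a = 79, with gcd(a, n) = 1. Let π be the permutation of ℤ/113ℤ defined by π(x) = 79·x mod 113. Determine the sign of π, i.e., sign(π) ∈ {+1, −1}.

Trace 69: π^k(69) = [69, 27, 99, 24, 88, 59, 28] for k=0..6.
Cycle type of π: 112 + 1; total 2 cycles.
With 2 cycles on 113 points, sign = (−1)^{113−2} = -1.
Zolotarev: (79|113) = -1, matching the cycle-count sign.

-1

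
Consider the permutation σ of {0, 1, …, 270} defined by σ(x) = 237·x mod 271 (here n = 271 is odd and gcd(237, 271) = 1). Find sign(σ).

-1

Start at x=27: 27 → 166 → 47 → 28 → 132 → 119 → 19 → … (one orbit).
Cycle lengths of π_237 on ℤ/271ℤ: [90, 90, 90, 1]; 4 cycles in total.
n − c = 271 − 4 = 267; sign = (−1)^267 = -1.
Zolotarev: (237|271) = -1, matching the cycle-count sign.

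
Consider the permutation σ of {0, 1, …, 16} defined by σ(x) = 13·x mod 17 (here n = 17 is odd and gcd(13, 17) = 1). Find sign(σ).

Orbit of 4 under x↦13x: [4, 1, 13, 16]… (length divides ord_17(13)).
π_13 has 5 disjoint cycles with lengths [4, 4, 4, 4, 1] on {0,…,16}.
sign(π) = (−1)^{n − #cycles} = (−1)^{17−5} = (−1)^12 = +1.

+1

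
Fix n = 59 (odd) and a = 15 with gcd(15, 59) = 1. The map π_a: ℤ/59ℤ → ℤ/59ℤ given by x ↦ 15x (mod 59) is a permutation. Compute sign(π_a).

+1

Trace 29: π^k(29) = [29, 22, 35, 53, 28, 7, 46] for k=0..6.
3 cycles of lengths [29, 29, 1].
sign(π) = (−1)^{n − #cycles} = (−1)^{59−3} = (−1)^56 = +1.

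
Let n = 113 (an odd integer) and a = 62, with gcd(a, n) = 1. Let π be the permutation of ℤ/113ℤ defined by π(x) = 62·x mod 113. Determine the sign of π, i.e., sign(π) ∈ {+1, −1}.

+1

Trace 18: π^k(18) = [18, 99, 36, 85, 72, 57, 31] for k=0..6.
The orbit structure of x ↦ 62x mod 113: 3 orbits of sizes [56, 56, 1].
113 − 3 = 110 transpositions; sign(π) = (−1)^110 = +1.
The Jacobi symbol (62|113) = +1 (Zolotarev) agrees.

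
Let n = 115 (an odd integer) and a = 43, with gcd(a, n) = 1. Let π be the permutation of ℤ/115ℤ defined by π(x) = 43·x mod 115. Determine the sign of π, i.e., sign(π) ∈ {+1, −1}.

Start at x=54: 54 → 22 → 26 → 83 → 4 → 57 → 36 → … (one orbit).
Cycle type of π: 44×2 + 22 + 4 + 1; total 5 cycles.
sign(π) = (−1)^{n − #cycles} = (−1)^{115−5} = (−1)^110 = +1.

+1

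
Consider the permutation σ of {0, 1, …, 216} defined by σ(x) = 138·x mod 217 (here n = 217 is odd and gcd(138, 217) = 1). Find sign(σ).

-1

Orbit of 1 under x↦138x: [1, 138, 165, 202, 100, 129, 8]… (length divides ord_217(138)).
Cycle lengths of π_138 on ℤ/217ℤ: [30, 30, 30, 30, 30, 30, 15, 15, 6, 1]; 10 cycles in total.
With 10 cycles on 217 points, sign = (−1)^{217−10} = -1.
Zolotarev: (138|217) = -1, matching the cycle-count sign.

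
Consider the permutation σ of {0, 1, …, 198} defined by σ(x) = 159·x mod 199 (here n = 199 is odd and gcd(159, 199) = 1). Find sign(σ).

-1

Trace 137: π^k(137) = [137, 92, 101, 139, 12, 117, 96] for k=0..6.
Cycle type of π: 66×3 + 1; total 4 cycles.
sign(π) = (−1)^{n − #cycles} = (−1)^{199−4} = (−1)^195 = -1.
Check: (159/199) = -1 by Zolotarev.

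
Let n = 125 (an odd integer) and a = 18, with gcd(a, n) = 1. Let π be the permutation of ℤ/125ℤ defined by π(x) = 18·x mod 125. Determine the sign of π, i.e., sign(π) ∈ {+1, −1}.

-1

Start at x=32: 32 → 76 → 118 → 124 → 107 → 51 → 43 → … (one orbit).
Cycle lengths of π_18 on ℤ/125ℤ: [20, 20, 20, 20, 20, 4, 4, 4, 4, 4, 4, 1]; 12 cycles in total.
12 cycles on 125: each ℓ→(−1)^(ℓ−1), product (−1)^113 = -1.
The Jacobi symbol (18|125) = -1 (Zolotarev) agrees.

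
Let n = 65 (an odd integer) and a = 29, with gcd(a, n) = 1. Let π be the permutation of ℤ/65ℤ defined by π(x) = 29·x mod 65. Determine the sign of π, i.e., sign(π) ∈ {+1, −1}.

+1

Orbit of 14 under x↦29x: [14, 16, 9, 1, 29, 61]… (length divides ord_65(29)).
Cycle type of π: 6×8 + 3×4 + 2×2 + 1; total 15 cycles.
65 − 15 = 50 transpositions; sign(π) = (−1)^50 = +1.
The Jacobi symbol (29|65) = +1 (Zolotarev) agrees.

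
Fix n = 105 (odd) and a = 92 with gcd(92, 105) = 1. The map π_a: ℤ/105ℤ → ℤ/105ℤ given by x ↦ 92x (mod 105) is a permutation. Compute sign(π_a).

+1

Trace 64: π^k(64) = [64, 8, 1, 92] for k=0..3.
Cycle lengths of π_92 on ℤ/105ℤ: [4, 4, 4, 4, 4, 4, 4, 4, 4, 4, 4, 4, 4, 4, 4, 4, 4, 4, 4, 4, 4, 2, 2, 2, 2, 2, 2, 2, 1, 1, 1, 1, 1, 1, 1]; 35 cycles in total.
sign(π) = (−1)^{n − #cycles} = (−1)^{105−35} = (−1)^70 = +1.
Zolotarev: (92|105) = +1, matching the cycle-count sign.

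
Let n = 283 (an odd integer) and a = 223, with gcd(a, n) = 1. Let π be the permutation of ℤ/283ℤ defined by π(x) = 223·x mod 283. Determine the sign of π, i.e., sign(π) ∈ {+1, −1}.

Orbit of 268 under x↦223x: [268, 51, 53, 216, 58, 199, 229]… (length divides ord_283(223)).
4 cycles of lengths [94, 94, 94, 1].
sign(π) = (−1)^{n − #cycles} = (−1)^{283−4} = (−1)^279 = -1.
Via Zolotarev, sign(π_{223}) = (223|283) = -1.

-1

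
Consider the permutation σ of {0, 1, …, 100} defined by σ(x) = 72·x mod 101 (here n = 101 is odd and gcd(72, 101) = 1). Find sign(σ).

Orbit of 99 under x↦72x: [99, 58, 35, 96, 44, 37, 38]… (length divides ord_101(72)).
Cycle lengths of π_72 on ℤ/101ℤ: [100, 1]; 2 cycles in total.
With 2 cycles on 101 points, sign = (−1)^{101−2} = -1.
Via Zolotarev, sign(π_{72}) = (72|101) = -1.

-1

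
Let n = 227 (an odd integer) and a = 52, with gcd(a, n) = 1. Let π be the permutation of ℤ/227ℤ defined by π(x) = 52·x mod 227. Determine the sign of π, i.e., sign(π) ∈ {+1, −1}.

-1

Orbit of 195 under x↦52x: [195, 152, 186, 138, 139, 191, 171]… (length divides ord_227(52)).
Cycle lengths of π_52 on ℤ/227ℤ: [226, 1]; 2 cycles in total.
2 cycles on 227: each ℓ→(−1)^(ℓ−1), product (−1)^225 = -1.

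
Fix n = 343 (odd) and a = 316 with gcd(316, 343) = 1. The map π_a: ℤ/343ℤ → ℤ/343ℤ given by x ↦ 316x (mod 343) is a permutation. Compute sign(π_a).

+1

Trace 316: π^k(316) = [316, 43, 211, 134, 155, 274, 148] for k=0..6.
Cycle lengths of π_316 on ℤ/343ℤ: [49, 49, 49, 49, 49, 49, 7, 7, 7, 7, 7, 7, 1, 1, 1, 1, 1, 1, 1]; 19 cycles in total.
n − c = 343 − 19 = 324; sign = (−1)^324 = +1.
Zolotarev: (316|343) = +1, matching the cycle-count sign.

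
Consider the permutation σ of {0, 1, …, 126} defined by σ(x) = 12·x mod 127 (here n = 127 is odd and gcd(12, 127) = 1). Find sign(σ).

Trace 87: π^k(87) = [87, 28, 82, 95, 124, 91, 76] for k=0..6.
Cycle lengths of π_12 on ℤ/127ℤ: [126, 1]; 2 cycles in total.
n − c = 127 − 2 = 125; sign = (−1)^125 = -1.
Check: (12/127) = -1 by Zolotarev.

-1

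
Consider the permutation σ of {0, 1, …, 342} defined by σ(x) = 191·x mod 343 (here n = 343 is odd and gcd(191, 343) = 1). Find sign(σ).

Orbit of 277 under x↦191x: [277, 85, 114, 165, 302, 58, 102]… (length divides ord_343(191)).
Decompose π into cycles: lengths [147, 147, 21, 21, 3, 3, 1] (7 cycles, including the fixed point 0).
Σ(ℓ_i−1) = 343−7 = 336; sign = (−1)^336 = +1.

+1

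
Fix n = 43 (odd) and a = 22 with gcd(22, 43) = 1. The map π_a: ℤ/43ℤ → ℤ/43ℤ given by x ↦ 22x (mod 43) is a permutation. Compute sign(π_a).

Start at x=39: 39 → 41 → 42 → 21 → 32 → 16 → 8 → … (one orbit).
Cycle type of π: 14×3 + 1; total 4 cycles.
43 − 4 = 39 transpositions; sign(π) = (−1)^39 = -1.
Check: (22/43) = -1 by Zolotarev.

-1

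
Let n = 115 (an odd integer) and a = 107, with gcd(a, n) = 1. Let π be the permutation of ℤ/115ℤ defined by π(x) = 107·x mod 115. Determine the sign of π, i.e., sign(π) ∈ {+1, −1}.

Trace 36: π^k(36) = [36, 57, 4, 83, 26, 22, 54] for k=0..6.
Decompose π into cycles: lengths [44, 44, 22, 4, 1] (5 cycles, including the fixed point 0).
Σ(ℓ_i−1) = 115−5 = 110; sign = (−1)^110 = +1.
The Jacobi symbol (107|115) = +1 (Zolotarev) agrees.

+1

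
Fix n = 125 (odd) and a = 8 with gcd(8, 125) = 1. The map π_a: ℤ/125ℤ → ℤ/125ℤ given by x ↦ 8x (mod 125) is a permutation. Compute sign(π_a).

Orbit of 92 under x↦8x: [92, 111, 13, 104, 82, 31, 123]… (length divides ord_125(8)).
π_8 has 4 disjoint cycles with lengths [100, 20, 4, 1] on {0,…,124}.
sign(π) = (−1)^{n − #cycles} = (−1)^{125−4} = (−1)^121 = -1.
The Jacobi symbol (8|125) = -1 (Zolotarev) agrees.

-1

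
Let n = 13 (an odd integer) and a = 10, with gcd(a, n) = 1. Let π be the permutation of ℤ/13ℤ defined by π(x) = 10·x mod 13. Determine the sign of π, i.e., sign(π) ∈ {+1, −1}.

Trace 4: π^k(4) = [4, 1, 10, 9, 12, 3] for k=0..5.
3 cycles of lengths [6, 6, 1].
sign(π) = (−1)^{n − #cycles} = (−1)^{13−3} = (−1)^10 = +1.
(10|13)_J = +1 (Zolotarev's lemma cross-check).

+1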